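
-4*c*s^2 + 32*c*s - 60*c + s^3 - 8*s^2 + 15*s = (-4*c + s)*(s - 5)*(s - 3)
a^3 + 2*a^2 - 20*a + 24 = (a - 2)^2*(a + 6)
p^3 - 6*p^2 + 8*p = p*(p - 4)*(p - 2)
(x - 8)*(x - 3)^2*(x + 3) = x^4 - 11*x^3 + 15*x^2 + 99*x - 216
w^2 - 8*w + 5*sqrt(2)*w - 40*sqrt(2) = (w - 8)*(w + 5*sqrt(2))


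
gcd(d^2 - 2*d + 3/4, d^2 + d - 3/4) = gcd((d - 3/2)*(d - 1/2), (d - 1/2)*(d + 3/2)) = d - 1/2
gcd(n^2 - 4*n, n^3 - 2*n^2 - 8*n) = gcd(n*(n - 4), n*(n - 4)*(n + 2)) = n^2 - 4*n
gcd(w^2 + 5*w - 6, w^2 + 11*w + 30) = w + 6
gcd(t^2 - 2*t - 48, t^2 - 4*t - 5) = 1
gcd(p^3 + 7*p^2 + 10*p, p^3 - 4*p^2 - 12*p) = p^2 + 2*p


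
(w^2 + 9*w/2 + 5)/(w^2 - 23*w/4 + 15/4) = 2*(2*w^2 + 9*w + 10)/(4*w^2 - 23*w + 15)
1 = 1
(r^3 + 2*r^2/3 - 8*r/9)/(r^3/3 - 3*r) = (9*r^2 + 6*r - 8)/(3*(r^2 - 9))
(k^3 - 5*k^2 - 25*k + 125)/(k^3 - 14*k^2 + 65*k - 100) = (k + 5)/(k - 4)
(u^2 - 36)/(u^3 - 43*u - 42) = (u - 6)/(u^2 - 6*u - 7)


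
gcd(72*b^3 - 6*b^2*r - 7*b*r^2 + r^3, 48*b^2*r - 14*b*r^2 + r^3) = -6*b + r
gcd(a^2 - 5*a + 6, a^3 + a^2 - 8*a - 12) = a - 3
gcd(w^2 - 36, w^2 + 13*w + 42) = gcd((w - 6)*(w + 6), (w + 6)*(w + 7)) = w + 6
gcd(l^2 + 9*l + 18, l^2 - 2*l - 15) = l + 3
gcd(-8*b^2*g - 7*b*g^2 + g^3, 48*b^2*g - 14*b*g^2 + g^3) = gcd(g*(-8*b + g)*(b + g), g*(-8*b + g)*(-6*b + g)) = 8*b*g - g^2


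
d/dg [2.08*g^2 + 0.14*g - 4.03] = 4.16*g + 0.14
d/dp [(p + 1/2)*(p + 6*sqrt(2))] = 2*p + 1/2 + 6*sqrt(2)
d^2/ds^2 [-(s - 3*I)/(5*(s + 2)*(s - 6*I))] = (-2*s^3 + 18*I*s^2 + s*(108 - 36*I) - 72 - 240*I)/(5*s^6 + s^5*(30 - 90*I) + s^4*(-480 - 540*I) - 3200*s^3 + s^2*(-6480 + 5760*I) + s*(-4320 + 12960*I) + 8640*I)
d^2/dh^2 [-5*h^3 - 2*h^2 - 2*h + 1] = -30*h - 4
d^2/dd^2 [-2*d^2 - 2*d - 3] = -4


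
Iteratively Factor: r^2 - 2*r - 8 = (r - 4)*(r + 2)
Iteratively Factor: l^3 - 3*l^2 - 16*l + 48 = (l - 4)*(l^2 + l - 12) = (l - 4)*(l + 4)*(l - 3)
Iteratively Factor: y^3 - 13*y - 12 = (y + 3)*(y^2 - 3*y - 4) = (y - 4)*(y + 3)*(y + 1)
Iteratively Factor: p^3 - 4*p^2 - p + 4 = (p + 1)*(p^2 - 5*p + 4) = (p - 4)*(p + 1)*(p - 1)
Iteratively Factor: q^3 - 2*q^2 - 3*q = (q)*(q^2 - 2*q - 3) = q*(q - 3)*(q + 1)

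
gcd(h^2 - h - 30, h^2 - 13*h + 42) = h - 6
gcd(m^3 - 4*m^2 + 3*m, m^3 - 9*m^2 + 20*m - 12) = m - 1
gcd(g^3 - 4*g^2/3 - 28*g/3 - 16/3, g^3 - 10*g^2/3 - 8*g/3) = g^2 - 10*g/3 - 8/3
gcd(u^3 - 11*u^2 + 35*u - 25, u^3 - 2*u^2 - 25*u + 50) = u - 5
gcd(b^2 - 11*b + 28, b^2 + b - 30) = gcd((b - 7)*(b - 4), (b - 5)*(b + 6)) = 1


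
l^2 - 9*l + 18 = (l - 6)*(l - 3)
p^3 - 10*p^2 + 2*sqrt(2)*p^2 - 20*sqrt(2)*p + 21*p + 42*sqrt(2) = (p - 7)*(p - 3)*(p + 2*sqrt(2))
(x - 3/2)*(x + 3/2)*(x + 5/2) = x^3 + 5*x^2/2 - 9*x/4 - 45/8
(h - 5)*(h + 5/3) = h^2 - 10*h/3 - 25/3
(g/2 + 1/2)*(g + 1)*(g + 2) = g^3/2 + 2*g^2 + 5*g/2 + 1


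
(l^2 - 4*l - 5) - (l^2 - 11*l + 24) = 7*l - 29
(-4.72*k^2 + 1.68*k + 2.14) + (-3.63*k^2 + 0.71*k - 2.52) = -8.35*k^2 + 2.39*k - 0.38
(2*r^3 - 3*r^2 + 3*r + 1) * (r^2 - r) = 2*r^5 - 5*r^4 + 6*r^3 - 2*r^2 - r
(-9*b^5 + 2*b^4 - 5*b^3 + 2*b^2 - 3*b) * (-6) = 54*b^5 - 12*b^4 + 30*b^3 - 12*b^2 + 18*b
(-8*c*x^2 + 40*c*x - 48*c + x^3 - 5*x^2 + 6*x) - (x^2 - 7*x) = -8*c*x^2 + 40*c*x - 48*c + x^3 - 6*x^2 + 13*x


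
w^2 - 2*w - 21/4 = (w - 7/2)*(w + 3/2)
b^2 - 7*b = b*(b - 7)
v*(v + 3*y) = v^2 + 3*v*y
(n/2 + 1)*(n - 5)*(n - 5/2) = n^3/2 - 11*n^2/4 - 5*n/4 + 25/2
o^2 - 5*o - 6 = (o - 6)*(o + 1)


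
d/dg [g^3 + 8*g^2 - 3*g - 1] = 3*g^2 + 16*g - 3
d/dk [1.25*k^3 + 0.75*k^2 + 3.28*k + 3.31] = 3.75*k^2 + 1.5*k + 3.28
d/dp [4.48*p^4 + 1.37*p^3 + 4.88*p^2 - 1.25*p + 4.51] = 17.92*p^3 + 4.11*p^2 + 9.76*p - 1.25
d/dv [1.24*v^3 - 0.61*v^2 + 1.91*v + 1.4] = 3.72*v^2 - 1.22*v + 1.91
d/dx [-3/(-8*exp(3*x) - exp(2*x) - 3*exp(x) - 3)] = (-72*exp(2*x) - 6*exp(x) - 9)*exp(x)/(8*exp(3*x) + exp(2*x) + 3*exp(x) + 3)^2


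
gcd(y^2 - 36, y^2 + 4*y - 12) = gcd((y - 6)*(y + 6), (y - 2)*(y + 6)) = y + 6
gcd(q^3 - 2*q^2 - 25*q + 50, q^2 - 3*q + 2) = q - 2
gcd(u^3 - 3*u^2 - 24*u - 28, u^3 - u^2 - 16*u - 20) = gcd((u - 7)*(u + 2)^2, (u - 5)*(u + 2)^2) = u^2 + 4*u + 4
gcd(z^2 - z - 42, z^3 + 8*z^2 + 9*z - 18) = z + 6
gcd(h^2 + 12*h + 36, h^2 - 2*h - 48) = h + 6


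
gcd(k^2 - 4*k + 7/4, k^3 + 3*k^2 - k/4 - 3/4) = k - 1/2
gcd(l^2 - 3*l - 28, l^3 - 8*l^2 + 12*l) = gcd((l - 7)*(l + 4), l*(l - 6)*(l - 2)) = 1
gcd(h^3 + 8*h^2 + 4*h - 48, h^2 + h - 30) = h + 6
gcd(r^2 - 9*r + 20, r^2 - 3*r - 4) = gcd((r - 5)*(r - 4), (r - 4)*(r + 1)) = r - 4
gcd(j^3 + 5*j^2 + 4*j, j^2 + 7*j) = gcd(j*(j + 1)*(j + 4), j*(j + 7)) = j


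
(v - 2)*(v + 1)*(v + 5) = v^3 + 4*v^2 - 7*v - 10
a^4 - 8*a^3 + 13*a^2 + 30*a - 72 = (a - 4)*(a - 3)^2*(a + 2)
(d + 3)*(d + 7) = d^2 + 10*d + 21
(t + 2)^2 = t^2 + 4*t + 4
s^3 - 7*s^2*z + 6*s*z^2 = s*(s - 6*z)*(s - z)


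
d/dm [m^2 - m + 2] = 2*m - 1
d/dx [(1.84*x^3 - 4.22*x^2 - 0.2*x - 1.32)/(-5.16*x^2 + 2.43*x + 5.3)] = (-9.4944*x^4 + 8.9424*x^3 + 17.9694*x^2 - 58.3544*x + 2.1476)/(26.6256*x^4 - 25.0776*x^3 - 48.7911*x^2 + 25.758*x + 28.09)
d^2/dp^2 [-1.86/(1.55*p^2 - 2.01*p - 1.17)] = (-8.9373*p^2 + 11.58966*p + 1.86*(3.1*p - 2.01)*(6.2*p - 4.02) + 6.74622)/(-1.55*p^2 + 2.01*p + 1.17)^3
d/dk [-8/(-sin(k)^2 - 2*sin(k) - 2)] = -16*(sin(k) + 1)*cos(k)/(sin(k)^2 + 2*sin(k) + 2)^2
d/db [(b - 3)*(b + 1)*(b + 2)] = 3*b^2 - 7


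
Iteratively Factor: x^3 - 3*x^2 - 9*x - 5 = (x + 1)*(x^2 - 4*x - 5) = (x - 5)*(x + 1)*(x + 1)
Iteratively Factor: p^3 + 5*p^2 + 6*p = (p + 3)*(p^2 + 2*p) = (p + 2)*(p + 3)*(p)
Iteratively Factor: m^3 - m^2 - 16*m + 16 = (m - 4)*(m^2 + 3*m - 4) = (m - 4)*(m - 1)*(m + 4)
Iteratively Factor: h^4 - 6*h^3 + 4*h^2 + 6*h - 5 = (h + 1)*(h^3 - 7*h^2 + 11*h - 5) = (h - 5)*(h + 1)*(h^2 - 2*h + 1) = (h - 5)*(h - 1)*(h + 1)*(h - 1)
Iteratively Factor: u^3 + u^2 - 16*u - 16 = (u + 4)*(u^2 - 3*u - 4) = (u + 1)*(u + 4)*(u - 4)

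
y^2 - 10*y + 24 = (y - 6)*(y - 4)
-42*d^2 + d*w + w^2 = (-6*d + w)*(7*d + w)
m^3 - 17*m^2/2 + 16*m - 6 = (m - 6)*(m - 2)*(m - 1/2)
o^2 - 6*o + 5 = (o - 5)*(o - 1)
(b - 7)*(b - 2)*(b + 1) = b^3 - 8*b^2 + 5*b + 14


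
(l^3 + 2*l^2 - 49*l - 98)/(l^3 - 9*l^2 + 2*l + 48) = (l^2 - 49)/(l^2 - 11*l + 24)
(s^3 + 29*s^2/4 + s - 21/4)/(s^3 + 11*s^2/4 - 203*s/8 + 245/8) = 2*(4*s^2 + s - 3)/(8*s^2 - 34*s + 35)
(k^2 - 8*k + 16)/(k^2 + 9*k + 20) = (k^2 - 8*k + 16)/(k^2 + 9*k + 20)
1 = 1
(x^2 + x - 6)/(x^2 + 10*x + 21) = (x - 2)/(x + 7)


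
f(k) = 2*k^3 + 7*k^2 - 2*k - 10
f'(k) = 6*k^2 + 14*k - 2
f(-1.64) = 3.29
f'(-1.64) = -8.82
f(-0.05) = -9.88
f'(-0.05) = -2.68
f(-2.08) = 6.45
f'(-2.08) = -5.16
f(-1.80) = 4.62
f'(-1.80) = -7.76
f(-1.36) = 0.64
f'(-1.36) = -9.94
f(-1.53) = 2.28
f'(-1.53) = -9.37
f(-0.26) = -9.04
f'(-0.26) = -5.23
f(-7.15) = -368.89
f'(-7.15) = 204.64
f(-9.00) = -883.00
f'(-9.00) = 358.00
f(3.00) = 101.00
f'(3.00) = 94.00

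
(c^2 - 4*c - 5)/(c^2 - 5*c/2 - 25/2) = 2*(c + 1)/(2*c + 5)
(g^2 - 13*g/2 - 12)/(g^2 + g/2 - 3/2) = (g - 8)/(g - 1)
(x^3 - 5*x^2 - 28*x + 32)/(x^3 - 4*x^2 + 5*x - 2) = (x^2 - 4*x - 32)/(x^2 - 3*x + 2)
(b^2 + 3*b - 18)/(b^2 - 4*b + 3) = (b + 6)/(b - 1)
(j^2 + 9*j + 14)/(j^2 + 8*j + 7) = (j + 2)/(j + 1)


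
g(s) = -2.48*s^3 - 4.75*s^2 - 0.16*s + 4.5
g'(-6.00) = -211.00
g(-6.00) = 370.14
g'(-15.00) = -1531.66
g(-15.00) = 7308.15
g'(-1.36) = -1.00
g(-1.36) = 2.17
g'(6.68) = -395.61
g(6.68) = -947.76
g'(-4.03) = -82.71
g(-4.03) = 90.32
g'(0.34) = -4.25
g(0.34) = 3.80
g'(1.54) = -32.43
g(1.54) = -16.07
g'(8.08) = -562.65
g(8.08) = -1615.14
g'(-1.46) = -2.15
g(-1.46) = 2.33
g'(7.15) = -448.44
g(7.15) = -1145.98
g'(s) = -7.44*s^2 - 9.5*s - 0.16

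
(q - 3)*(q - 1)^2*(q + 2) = q^4 - 3*q^3 - 3*q^2 + 11*q - 6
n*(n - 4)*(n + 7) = n^3 + 3*n^2 - 28*n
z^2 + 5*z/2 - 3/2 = (z - 1/2)*(z + 3)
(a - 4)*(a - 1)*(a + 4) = a^3 - a^2 - 16*a + 16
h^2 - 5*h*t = h*(h - 5*t)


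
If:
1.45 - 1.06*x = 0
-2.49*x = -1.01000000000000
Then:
No Solution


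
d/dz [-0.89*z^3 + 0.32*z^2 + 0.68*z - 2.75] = -2.67*z^2 + 0.64*z + 0.68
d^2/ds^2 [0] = 0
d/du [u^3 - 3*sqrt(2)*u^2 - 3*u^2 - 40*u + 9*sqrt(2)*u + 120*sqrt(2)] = 3*u^2 - 6*sqrt(2)*u - 6*u - 40 + 9*sqrt(2)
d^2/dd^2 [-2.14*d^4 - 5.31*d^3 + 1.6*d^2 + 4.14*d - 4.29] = -25.68*d^2 - 31.86*d + 3.2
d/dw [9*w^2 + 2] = 18*w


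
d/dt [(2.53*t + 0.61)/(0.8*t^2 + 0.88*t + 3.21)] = (-2.024*t^2 - 0.976*t + 7.5845)/(0.64*t^4 + 1.408*t^3 + 5.9104*t^2 + 5.6496*t + 10.3041)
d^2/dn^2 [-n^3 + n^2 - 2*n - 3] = 2 - 6*n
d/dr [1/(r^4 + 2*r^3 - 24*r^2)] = 2*(-2*r^2 - 3*r + 24)/(r^3*(r^2 + 2*r - 24)^2)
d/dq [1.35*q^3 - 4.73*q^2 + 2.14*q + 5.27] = 4.05*q^2 - 9.46*q + 2.14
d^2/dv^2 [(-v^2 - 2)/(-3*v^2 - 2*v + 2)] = 12*(-v^3 + 12*v^2 + 6*v + 4)/(27*v^6 + 54*v^5 - 18*v^4 - 64*v^3 + 12*v^2 + 24*v - 8)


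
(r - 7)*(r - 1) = r^2 - 8*r + 7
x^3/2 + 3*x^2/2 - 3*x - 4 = (x/2 + 1/2)*(x - 2)*(x + 4)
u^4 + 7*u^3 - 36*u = u*(u - 2)*(u + 3)*(u + 6)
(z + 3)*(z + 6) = z^2 + 9*z + 18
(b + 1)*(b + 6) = b^2 + 7*b + 6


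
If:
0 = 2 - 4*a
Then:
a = 1/2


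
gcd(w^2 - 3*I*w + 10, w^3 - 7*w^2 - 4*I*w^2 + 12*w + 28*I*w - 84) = w + 2*I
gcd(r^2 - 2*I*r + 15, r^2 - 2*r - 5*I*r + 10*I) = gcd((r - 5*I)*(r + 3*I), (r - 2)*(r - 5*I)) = r - 5*I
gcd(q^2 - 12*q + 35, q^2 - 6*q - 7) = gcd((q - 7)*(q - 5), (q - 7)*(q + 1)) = q - 7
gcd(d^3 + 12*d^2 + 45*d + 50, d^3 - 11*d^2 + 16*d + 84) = d + 2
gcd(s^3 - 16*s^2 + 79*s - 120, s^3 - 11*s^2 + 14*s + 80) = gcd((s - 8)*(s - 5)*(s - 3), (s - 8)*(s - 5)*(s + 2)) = s^2 - 13*s + 40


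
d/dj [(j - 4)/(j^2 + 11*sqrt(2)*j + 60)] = (j^2 + 11*sqrt(2)*j - (j - 4)*(2*j + 11*sqrt(2)) + 60)/(j^2 + 11*sqrt(2)*j + 60)^2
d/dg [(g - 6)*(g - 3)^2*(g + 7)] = 4*g^3 - 15*g^2 - 78*g + 261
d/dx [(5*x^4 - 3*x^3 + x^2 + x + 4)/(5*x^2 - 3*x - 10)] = 2*(25*x^5 - 30*x^4 - 91*x^3 + 41*x^2 - 30*x + 1)/(25*x^4 - 30*x^3 - 91*x^2 + 60*x + 100)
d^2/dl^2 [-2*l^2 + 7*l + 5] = -4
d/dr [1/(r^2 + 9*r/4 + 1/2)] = 4*(-8*r - 9)/(4*r^2 + 9*r + 2)^2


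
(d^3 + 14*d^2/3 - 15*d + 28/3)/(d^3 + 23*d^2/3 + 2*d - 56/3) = (d - 1)/(d + 2)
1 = 1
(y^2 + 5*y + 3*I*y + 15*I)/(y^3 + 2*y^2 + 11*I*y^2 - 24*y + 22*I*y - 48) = (y + 5)/(y^2 + y*(2 + 8*I) + 16*I)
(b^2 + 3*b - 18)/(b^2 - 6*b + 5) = (b^2 + 3*b - 18)/(b^2 - 6*b + 5)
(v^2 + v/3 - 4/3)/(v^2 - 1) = (v + 4/3)/(v + 1)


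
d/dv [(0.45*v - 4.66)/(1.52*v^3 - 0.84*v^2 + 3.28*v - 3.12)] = (-1.368*v^3 + 21.6276*v^2 - 7.8288*v + 13.8808)/(2.3104*v^6 - 2.5536*v^5 + 10.6768*v^4 - 14.9952*v^3 + 16.0*v^2 - 20.4672*v + 9.7344)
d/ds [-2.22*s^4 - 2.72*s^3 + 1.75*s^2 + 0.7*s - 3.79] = -8.88*s^3 - 8.16*s^2 + 3.5*s + 0.7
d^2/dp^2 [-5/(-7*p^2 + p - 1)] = 10*(-49*p^2 + 7*p + (14*p - 1)^2 - 7)/(7*p^2 - p + 1)^3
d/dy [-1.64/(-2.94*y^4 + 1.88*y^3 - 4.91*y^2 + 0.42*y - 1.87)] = (-19.2864*y^3 + 9.2496*y^2 - 16.1048*y + 0.6888)/(2.94*y^4 - 1.88*y^3 + 4.91*y^2 - 0.42*y + 1.87)^2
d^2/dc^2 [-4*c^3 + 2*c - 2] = -24*c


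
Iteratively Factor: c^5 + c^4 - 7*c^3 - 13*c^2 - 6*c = (c + 1)*(c^4 - 7*c^2 - 6*c) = (c - 3)*(c + 1)*(c^3 + 3*c^2 + 2*c) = (c - 3)*(c + 1)^2*(c^2 + 2*c) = (c - 3)*(c + 1)^2*(c + 2)*(c)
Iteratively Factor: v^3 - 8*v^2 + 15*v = (v - 5)*(v^2 - 3*v) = v*(v - 5)*(v - 3)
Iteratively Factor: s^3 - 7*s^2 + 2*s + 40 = (s - 5)*(s^2 - 2*s - 8) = (s - 5)*(s - 4)*(s + 2)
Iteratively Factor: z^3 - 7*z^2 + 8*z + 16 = (z + 1)*(z^2 - 8*z + 16) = (z - 4)*(z + 1)*(z - 4)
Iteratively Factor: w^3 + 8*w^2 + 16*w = (w + 4)*(w^2 + 4*w) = (w + 4)^2*(w)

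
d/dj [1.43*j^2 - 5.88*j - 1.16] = 2.86*j - 5.88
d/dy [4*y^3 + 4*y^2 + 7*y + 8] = 12*y^2 + 8*y + 7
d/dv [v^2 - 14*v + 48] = 2*v - 14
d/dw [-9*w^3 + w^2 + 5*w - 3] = -27*w^2 + 2*w + 5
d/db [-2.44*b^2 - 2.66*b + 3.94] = -4.88*b - 2.66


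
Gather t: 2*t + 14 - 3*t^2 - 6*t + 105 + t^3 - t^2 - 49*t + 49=t^3 - 4*t^2 - 53*t + 168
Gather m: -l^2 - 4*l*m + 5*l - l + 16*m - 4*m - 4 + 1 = -l^2 + 4*l + m*(12 - 4*l) - 3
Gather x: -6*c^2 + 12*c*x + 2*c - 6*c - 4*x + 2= -6*c^2 - 4*c + x*(12*c - 4) + 2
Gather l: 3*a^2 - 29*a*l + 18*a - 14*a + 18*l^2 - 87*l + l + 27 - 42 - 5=3*a^2 + 4*a + 18*l^2 + l*(-29*a - 86) - 20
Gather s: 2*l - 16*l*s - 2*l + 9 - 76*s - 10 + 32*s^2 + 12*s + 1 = 32*s^2 + s*(-16*l - 64)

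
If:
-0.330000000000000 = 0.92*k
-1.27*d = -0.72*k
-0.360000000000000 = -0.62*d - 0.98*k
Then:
No Solution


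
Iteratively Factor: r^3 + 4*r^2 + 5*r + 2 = (r + 1)*(r^2 + 3*r + 2) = (r + 1)^2*(r + 2)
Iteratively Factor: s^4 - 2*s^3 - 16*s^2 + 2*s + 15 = (s + 1)*(s^3 - 3*s^2 - 13*s + 15) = (s + 1)*(s + 3)*(s^2 - 6*s + 5) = (s - 5)*(s + 1)*(s + 3)*(s - 1)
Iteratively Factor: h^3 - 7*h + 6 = (h - 2)*(h^2 + 2*h - 3) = (h - 2)*(h - 1)*(h + 3)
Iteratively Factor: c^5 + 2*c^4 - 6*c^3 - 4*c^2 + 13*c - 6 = (c + 2)*(c^4 - 6*c^2 + 8*c - 3) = (c - 1)*(c + 2)*(c^3 + c^2 - 5*c + 3) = (c - 1)*(c + 2)*(c + 3)*(c^2 - 2*c + 1) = (c - 1)^2*(c + 2)*(c + 3)*(c - 1)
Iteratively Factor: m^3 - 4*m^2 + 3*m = (m - 1)*(m^2 - 3*m) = m*(m - 1)*(m - 3)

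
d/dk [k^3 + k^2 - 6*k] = 3*k^2 + 2*k - 6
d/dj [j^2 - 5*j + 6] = 2*j - 5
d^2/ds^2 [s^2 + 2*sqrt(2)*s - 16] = 2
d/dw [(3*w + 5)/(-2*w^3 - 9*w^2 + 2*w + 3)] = (12*w^3 + 57*w^2 + 90*w - 1)/(4*w^6 + 36*w^5 + 73*w^4 - 48*w^3 - 50*w^2 + 12*w + 9)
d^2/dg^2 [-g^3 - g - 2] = -6*g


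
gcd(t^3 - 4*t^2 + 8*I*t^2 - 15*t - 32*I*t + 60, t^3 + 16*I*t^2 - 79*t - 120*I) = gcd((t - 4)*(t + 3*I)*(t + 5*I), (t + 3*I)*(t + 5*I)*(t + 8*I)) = t^2 + 8*I*t - 15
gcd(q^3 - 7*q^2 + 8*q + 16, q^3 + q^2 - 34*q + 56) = q - 4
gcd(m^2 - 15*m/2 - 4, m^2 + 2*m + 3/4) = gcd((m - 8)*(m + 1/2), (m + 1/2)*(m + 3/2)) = m + 1/2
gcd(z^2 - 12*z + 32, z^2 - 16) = z - 4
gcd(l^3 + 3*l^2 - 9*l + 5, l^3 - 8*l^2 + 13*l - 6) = l^2 - 2*l + 1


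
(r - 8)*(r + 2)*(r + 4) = r^3 - 2*r^2 - 40*r - 64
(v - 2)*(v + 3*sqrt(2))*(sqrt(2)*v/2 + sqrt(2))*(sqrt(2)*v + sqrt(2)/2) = v^4 + v^3/2 + 3*sqrt(2)*v^3 - 4*v^2 + 3*sqrt(2)*v^2/2 - 12*sqrt(2)*v - 2*v - 6*sqrt(2)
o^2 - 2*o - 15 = (o - 5)*(o + 3)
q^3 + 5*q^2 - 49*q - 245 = (q - 7)*(q + 5)*(q + 7)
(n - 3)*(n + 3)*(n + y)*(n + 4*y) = n^4 + 5*n^3*y + 4*n^2*y^2 - 9*n^2 - 45*n*y - 36*y^2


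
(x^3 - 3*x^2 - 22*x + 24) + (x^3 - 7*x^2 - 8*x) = 2*x^3 - 10*x^2 - 30*x + 24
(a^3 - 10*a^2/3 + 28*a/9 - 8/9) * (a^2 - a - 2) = a^5 - 13*a^4/3 + 40*a^3/9 + 8*a^2/3 - 16*a/3 + 16/9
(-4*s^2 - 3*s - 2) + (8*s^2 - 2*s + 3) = 4*s^2 - 5*s + 1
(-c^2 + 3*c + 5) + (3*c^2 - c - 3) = 2*c^2 + 2*c + 2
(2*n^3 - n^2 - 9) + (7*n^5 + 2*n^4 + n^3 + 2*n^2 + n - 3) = 7*n^5 + 2*n^4 + 3*n^3 + n^2 + n - 12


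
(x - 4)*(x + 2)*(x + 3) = x^3 + x^2 - 14*x - 24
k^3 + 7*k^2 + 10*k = k*(k + 2)*(k + 5)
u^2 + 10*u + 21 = (u + 3)*(u + 7)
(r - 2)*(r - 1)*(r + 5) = r^3 + 2*r^2 - 13*r + 10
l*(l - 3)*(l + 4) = l^3 + l^2 - 12*l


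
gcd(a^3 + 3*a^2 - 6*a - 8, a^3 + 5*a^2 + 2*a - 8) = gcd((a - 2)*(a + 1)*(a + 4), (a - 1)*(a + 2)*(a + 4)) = a + 4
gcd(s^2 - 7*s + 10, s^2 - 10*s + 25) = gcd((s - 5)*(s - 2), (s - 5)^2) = s - 5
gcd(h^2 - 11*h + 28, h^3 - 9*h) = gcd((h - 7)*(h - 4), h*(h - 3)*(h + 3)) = 1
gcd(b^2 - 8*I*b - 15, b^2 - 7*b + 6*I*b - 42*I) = 1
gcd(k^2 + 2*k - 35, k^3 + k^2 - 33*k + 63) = k + 7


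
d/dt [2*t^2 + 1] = 4*t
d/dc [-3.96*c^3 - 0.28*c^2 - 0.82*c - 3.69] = -11.88*c^2 - 0.56*c - 0.82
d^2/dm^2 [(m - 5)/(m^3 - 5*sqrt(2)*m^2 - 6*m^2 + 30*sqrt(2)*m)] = 2*(m*(m^2 - 5*sqrt(2)*m - 6*m + 30*sqrt(2))*(-3*m^2 + 12*m + 10*sqrt(2)*m + (m - 5)*(-3*m + 6 + 5*sqrt(2)) - 30*sqrt(2)) + (m - 5)*(3*m^2 - 10*sqrt(2)*m - 12*m + 30*sqrt(2))^2)/(m^3*(m^2 - 5*sqrt(2)*m - 6*m + 30*sqrt(2))^3)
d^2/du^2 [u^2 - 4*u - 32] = 2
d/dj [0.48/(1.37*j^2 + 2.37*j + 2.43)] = (-1.3152*j - 1.1376)/(1.37*j^2 + 2.37*j + 2.43)^2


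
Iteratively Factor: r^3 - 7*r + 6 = (r + 3)*(r^2 - 3*r + 2) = (r - 1)*(r + 3)*(r - 2)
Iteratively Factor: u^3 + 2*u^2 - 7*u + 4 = (u - 1)*(u^2 + 3*u - 4) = (u - 1)*(u + 4)*(u - 1)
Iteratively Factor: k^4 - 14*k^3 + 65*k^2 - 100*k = (k - 5)*(k^3 - 9*k^2 + 20*k) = (k - 5)*(k - 4)*(k^2 - 5*k) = k*(k - 5)*(k - 4)*(k - 5)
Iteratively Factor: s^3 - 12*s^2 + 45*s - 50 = (s - 5)*(s^2 - 7*s + 10) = (s - 5)*(s - 2)*(s - 5)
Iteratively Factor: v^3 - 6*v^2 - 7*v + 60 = (v - 4)*(v^2 - 2*v - 15) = (v - 5)*(v - 4)*(v + 3)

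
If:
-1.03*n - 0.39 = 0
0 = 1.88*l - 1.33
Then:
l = 0.71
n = -0.38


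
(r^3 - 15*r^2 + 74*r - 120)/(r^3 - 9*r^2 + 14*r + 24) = (r - 5)/(r + 1)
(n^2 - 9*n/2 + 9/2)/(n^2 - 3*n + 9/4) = 2*(n - 3)/(2*n - 3)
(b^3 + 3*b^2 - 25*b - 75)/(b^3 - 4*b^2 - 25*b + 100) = (b + 3)/(b - 4)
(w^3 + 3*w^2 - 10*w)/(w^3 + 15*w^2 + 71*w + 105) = w*(w - 2)/(w^2 + 10*w + 21)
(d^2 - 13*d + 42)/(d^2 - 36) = (d - 7)/(d + 6)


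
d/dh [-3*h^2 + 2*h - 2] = 2 - 6*h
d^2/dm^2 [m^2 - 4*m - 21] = 2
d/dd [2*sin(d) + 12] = 2*cos(d)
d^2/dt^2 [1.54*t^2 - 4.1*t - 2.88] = 3.08000000000000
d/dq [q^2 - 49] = 2*q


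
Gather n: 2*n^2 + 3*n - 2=2*n^2 + 3*n - 2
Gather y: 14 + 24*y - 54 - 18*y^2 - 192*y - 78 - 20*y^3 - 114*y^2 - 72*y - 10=-20*y^3 - 132*y^2 - 240*y - 128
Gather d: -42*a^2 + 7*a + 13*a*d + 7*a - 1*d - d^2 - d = -42*a^2 + 14*a - d^2 + d*(13*a - 2)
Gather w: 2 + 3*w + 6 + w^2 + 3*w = w^2 + 6*w + 8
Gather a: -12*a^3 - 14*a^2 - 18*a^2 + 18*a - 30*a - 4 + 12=-12*a^3 - 32*a^2 - 12*a + 8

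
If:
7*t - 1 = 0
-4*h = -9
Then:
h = 9/4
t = 1/7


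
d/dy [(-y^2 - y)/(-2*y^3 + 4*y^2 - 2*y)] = (-y - 3)/(2*(y^3 - 3*y^2 + 3*y - 1))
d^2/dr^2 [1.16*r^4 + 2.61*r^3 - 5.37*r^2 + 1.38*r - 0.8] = 13.92*r^2 + 15.66*r - 10.74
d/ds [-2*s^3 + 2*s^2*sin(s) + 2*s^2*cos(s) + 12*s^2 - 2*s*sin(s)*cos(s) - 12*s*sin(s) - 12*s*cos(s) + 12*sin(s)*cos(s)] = 2*sqrt(2)*s^2*cos(s + pi/4) - 6*s^2 + 16*s*sin(s) - 8*s*cos(s) - 2*s*cos(2*s) + 24*s - sin(2*s) - 12*sqrt(2)*sin(s + pi/4) + 12*cos(2*s)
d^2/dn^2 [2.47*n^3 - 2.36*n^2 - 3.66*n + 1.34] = 14.82*n - 4.72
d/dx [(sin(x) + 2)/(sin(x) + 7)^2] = (3 - sin(x))*cos(x)/(sin(x) + 7)^3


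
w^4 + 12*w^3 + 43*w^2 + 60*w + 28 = (w + 1)*(w + 2)^2*(w + 7)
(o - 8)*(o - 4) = o^2 - 12*o + 32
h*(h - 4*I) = h^2 - 4*I*h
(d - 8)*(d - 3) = d^2 - 11*d + 24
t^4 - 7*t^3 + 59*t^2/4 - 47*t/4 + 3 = (t - 4)*(t - 3/2)*(t - 1)*(t - 1/2)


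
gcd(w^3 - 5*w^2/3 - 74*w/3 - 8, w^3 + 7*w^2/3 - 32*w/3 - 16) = w + 4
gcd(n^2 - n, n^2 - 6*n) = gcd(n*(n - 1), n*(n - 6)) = n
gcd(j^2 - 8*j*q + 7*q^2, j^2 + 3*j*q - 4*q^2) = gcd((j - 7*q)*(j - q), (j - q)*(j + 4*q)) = -j + q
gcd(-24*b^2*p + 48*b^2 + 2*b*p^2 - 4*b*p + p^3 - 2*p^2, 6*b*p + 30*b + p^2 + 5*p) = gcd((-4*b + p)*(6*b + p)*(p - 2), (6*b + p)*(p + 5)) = 6*b + p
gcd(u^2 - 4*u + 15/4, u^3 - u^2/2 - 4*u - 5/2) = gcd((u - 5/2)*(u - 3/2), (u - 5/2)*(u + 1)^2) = u - 5/2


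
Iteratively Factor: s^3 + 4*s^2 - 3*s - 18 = (s + 3)*(s^2 + s - 6) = (s - 2)*(s + 3)*(s + 3)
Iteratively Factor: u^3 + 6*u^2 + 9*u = (u + 3)*(u^2 + 3*u) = (u + 3)^2*(u)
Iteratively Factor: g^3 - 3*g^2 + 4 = (g - 2)*(g^2 - g - 2) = (g - 2)*(g + 1)*(g - 2)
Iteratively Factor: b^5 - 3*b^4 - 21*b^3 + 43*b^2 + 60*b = (b - 5)*(b^4 + 2*b^3 - 11*b^2 - 12*b) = (b - 5)*(b + 1)*(b^3 + b^2 - 12*b) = b*(b - 5)*(b + 1)*(b^2 + b - 12) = b*(b - 5)*(b - 3)*(b + 1)*(b + 4)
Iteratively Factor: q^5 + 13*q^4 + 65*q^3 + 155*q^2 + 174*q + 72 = (q + 4)*(q^4 + 9*q^3 + 29*q^2 + 39*q + 18) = (q + 1)*(q + 4)*(q^3 + 8*q^2 + 21*q + 18) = (q + 1)*(q + 3)*(q + 4)*(q^2 + 5*q + 6) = (q + 1)*(q + 3)^2*(q + 4)*(q + 2)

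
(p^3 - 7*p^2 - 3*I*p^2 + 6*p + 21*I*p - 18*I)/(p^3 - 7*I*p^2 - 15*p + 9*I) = (p^2 - 7*p + 6)/(p^2 - 4*I*p - 3)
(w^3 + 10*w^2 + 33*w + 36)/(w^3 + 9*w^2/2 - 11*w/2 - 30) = 2*(w + 3)/(2*w - 5)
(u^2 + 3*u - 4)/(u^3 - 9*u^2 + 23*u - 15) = (u + 4)/(u^2 - 8*u + 15)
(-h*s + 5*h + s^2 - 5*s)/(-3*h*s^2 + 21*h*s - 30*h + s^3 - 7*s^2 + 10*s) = (-h + s)/(-3*h*s + 6*h + s^2 - 2*s)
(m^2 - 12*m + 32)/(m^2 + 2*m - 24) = (m - 8)/(m + 6)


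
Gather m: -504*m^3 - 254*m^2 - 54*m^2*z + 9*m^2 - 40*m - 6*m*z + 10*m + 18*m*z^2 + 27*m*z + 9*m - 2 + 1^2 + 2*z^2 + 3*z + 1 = -504*m^3 + m^2*(-54*z - 245) + m*(18*z^2 + 21*z - 21) + 2*z^2 + 3*z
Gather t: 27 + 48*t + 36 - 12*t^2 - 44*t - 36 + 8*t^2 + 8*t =-4*t^2 + 12*t + 27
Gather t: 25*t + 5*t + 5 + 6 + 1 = 30*t + 12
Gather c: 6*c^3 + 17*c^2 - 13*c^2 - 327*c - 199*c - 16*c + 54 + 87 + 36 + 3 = 6*c^3 + 4*c^2 - 542*c + 180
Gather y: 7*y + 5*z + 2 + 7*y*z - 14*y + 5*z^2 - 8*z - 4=y*(7*z - 7) + 5*z^2 - 3*z - 2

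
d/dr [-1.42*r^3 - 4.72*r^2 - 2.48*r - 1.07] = -4.26*r^2 - 9.44*r - 2.48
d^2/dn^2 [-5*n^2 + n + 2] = -10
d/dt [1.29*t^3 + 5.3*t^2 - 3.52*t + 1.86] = 3.87*t^2 + 10.6*t - 3.52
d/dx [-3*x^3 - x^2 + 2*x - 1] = -9*x^2 - 2*x + 2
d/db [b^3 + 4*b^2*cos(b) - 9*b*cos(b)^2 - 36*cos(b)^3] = -4*b^2*sin(b) + 3*b^2 + 9*b*sin(2*b) + 8*b*cos(b) + 108*sin(b)*cos(b)^2 - 9*cos(b)^2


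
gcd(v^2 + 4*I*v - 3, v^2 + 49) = 1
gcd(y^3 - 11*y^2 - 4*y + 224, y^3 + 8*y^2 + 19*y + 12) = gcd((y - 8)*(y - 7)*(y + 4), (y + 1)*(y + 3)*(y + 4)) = y + 4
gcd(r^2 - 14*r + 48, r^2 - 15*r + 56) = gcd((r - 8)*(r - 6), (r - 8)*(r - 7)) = r - 8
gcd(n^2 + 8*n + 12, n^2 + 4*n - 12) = n + 6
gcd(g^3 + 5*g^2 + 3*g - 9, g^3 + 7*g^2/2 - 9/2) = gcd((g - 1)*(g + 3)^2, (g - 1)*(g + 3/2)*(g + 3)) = g^2 + 2*g - 3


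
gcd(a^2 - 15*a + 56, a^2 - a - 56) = a - 8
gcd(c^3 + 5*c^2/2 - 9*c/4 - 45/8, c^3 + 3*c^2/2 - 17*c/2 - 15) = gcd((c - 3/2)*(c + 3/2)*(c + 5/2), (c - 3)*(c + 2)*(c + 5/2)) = c + 5/2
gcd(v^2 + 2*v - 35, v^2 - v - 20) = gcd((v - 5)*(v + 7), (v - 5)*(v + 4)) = v - 5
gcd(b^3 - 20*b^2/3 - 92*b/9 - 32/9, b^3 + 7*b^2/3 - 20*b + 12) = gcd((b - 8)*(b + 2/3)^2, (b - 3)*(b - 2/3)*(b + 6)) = 1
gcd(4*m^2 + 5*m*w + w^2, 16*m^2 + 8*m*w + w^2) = 4*m + w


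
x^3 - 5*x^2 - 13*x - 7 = (x - 7)*(x + 1)^2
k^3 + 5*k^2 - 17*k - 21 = (k - 3)*(k + 1)*(k + 7)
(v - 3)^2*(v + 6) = v^3 - 27*v + 54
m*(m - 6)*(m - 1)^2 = m^4 - 8*m^3 + 13*m^2 - 6*m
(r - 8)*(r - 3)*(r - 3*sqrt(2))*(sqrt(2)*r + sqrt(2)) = sqrt(2)*r^4 - 10*sqrt(2)*r^3 - 6*r^3 + 13*sqrt(2)*r^2 + 60*r^2 - 78*r + 24*sqrt(2)*r - 144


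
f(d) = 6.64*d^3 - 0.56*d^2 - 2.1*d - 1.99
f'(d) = 19.92*d^2 - 1.12*d - 2.1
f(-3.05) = -189.19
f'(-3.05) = 186.62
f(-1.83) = -40.72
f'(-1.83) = 66.66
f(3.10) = 183.93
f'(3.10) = 185.86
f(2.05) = 48.56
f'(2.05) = 79.32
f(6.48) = 1767.62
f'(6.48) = 827.09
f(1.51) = 16.42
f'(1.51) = 41.63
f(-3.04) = -187.33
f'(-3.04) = 185.40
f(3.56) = 283.02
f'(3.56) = 246.37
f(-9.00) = -4869.01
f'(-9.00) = 1621.50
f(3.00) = 165.95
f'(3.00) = 173.82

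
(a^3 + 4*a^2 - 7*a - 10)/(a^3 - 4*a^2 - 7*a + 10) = (a^3 + 4*a^2 - 7*a - 10)/(a^3 - 4*a^2 - 7*a + 10)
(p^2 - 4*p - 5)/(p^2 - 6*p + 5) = (p + 1)/(p - 1)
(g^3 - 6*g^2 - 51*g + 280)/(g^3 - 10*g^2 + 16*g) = (g^2 + 2*g - 35)/(g*(g - 2))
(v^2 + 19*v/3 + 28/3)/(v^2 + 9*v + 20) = (v + 7/3)/(v + 5)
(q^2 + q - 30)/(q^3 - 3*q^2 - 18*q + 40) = (q + 6)/(q^2 + 2*q - 8)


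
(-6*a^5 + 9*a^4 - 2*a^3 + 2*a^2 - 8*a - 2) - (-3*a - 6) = -6*a^5 + 9*a^4 - 2*a^3 + 2*a^2 - 5*a + 4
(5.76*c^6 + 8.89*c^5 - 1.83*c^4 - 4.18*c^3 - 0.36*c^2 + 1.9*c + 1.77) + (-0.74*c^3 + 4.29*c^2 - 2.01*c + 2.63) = 5.76*c^6 + 8.89*c^5 - 1.83*c^4 - 4.92*c^3 + 3.93*c^2 - 0.11*c + 4.4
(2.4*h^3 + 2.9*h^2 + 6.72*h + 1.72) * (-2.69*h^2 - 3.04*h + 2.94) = -6.456*h^5 - 15.097*h^4 - 19.8368*h^3 - 16.5296*h^2 + 14.528*h + 5.0568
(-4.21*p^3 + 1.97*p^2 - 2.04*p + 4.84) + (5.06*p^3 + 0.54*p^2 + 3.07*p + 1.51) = 0.85*p^3 + 2.51*p^2 + 1.03*p + 6.35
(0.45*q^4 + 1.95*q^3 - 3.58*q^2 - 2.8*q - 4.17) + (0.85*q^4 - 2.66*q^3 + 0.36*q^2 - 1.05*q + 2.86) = 1.3*q^4 - 0.71*q^3 - 3.22*q^2 - 3.85*q - 1.31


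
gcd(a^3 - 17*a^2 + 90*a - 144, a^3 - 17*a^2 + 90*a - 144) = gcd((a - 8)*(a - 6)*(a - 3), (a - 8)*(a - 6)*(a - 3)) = a^3 - 17*a^2 + 90*a - 144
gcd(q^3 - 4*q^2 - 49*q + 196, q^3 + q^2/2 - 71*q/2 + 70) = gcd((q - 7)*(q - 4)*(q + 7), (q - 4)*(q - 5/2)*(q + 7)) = q^2 + 3*q - 28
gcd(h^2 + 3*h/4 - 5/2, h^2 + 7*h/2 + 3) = h + 2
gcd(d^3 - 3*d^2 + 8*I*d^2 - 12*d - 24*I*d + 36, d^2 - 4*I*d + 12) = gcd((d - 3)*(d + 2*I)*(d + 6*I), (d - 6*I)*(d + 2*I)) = d + 2*I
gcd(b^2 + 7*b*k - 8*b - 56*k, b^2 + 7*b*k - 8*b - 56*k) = b^2 + 7*b*k - 8*b - 56*k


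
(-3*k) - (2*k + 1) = -5*k - 1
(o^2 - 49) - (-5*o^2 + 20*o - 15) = 6*o^2 - 20*o - 34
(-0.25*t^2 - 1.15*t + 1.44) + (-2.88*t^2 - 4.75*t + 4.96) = -3.13*t^2 - 5.9*t + 6.4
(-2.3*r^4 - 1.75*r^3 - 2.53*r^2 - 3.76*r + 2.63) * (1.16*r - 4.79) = -2.668*r^5 + 8.987*r^4 + 5.4477*r^3 + 7.7571*r^2 + 21.0612*r - 12.5977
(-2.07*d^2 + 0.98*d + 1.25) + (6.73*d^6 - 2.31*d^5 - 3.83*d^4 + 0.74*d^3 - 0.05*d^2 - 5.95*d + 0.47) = 6.73*d^6 - 2.31*d^5 - 3.83*d^4 + 0.74*d^3 - 2.12*d^2 - 4.97*d + 1.72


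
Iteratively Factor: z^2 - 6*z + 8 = (z - 2)*(z - 4)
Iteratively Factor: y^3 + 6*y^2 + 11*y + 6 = (y + 2)*(y^2 + 4*y + 3) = (y + 2)*(y + 3)*(y + 1)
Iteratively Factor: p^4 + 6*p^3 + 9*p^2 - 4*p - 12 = (p - 1)*(p^3 + 7*p^2 + 16*p + 12) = (p - 1)*(p + 2)*(p^2 + 5*p + 6) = (p - 1)*(p + 2)*(p + 3)*(p + 2)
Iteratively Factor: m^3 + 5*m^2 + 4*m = (m + 4)*(m^2 + m) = m*(m + 4)*(m + 1)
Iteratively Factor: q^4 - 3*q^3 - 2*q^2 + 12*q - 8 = (q - 2)*(q^3 - q^2 - 4*q + 4) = (q - 2)*(q + 2)*(q^2 - 3*q + 2) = (q - 2)^2*(q + 2)*(q - 1)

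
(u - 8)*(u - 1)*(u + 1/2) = u^3 - 17*u^2/2 + 7*u/2 + 4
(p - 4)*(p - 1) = p^2 - 5*p + 4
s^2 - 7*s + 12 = (s - 4)*(s - 3)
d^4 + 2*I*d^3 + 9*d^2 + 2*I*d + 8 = (d - 2*I)*(d - I)*(d + I)*(d + 4*I)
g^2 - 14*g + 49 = (g - 7)^2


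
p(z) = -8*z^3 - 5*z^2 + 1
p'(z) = -24*z^2 - 10*z = 2*z*(-12*z - 5)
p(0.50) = -1.25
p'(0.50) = -11.00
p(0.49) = -1.14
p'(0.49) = -10.66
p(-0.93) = 3.11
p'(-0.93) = -11.46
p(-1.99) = 44.24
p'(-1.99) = -75.14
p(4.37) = -762.11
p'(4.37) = -502.03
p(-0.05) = 0.99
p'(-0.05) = 0.44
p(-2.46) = 89.84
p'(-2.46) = -120.64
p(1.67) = -50.20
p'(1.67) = -83.63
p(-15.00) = 25876.00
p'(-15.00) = -5250.00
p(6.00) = -1907.00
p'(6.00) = -924.00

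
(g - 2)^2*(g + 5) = g^3 + g^2 - 16*g + 20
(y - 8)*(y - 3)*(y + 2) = y^3 - 9*y^2 + 2*y + 48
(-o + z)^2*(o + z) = o^3 - o^2*z - o*z^2 + z^3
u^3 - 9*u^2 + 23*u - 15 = (u - 5)*(u - 3)*(u - 1)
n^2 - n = n*(n - 1)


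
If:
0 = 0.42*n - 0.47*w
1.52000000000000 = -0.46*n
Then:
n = -3.30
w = -2.95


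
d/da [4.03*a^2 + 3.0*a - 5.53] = 8.06*a + 3.0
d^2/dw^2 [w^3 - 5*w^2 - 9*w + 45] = 6*w - 10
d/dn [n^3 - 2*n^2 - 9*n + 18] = 3*n^2 - 4*n - 9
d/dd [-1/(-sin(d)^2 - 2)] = -4*sin(2*d)/(cos(2*d) - 5)^2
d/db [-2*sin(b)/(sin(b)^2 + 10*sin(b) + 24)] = 2*(sin(b)^2 - 24)*cos(b)/((sin(b) + 4)^2*(sin(b) + 6)^2)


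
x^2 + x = x*(x + 1)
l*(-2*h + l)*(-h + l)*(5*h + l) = 10*h^3*l - 13*h^2*l^2 + 2*h*l^3 + l^4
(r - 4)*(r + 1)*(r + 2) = r^3 - r^2 - 10*r - 8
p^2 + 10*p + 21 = (p + 3)*(p + 7)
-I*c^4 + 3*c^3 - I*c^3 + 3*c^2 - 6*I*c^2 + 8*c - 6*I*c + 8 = (c - 2*I)*(c + I)*(c + 4*I)*(-I*c - I)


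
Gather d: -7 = -7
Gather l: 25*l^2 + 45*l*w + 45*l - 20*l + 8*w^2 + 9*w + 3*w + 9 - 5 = 25*l^2 + l*(45*w + 25) + 8*w^2 + 12*w + 4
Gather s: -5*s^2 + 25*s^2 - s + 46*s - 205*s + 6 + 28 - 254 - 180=20*s^2 - 160*s - 400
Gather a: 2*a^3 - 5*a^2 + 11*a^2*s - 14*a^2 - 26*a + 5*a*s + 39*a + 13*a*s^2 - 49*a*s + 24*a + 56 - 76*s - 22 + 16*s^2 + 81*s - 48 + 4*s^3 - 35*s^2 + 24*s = 2*a^3 + a^2*(11*s - 19) + a*(13*s^2 - 44*s + 37) + 4*s^3 - 19*s^2 + 29*s - 14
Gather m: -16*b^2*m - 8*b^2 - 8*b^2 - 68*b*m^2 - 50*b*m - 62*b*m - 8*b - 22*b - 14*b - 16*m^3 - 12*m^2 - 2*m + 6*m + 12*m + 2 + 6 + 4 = -16*b^2 - 44*b - 16*m^3 + m^2*(-68*b - 12) + m*(-16*b^2 - 112*b + 16) + 12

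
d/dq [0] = 0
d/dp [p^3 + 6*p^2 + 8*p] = 3*p^2 + 12*p + 8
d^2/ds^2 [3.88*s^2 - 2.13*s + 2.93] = 7.76000000000000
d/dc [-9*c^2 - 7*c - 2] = -18*c - 7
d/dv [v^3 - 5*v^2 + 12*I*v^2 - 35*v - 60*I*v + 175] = 3*v^2 + v*(-10 + 24*I) - 35 - 60*I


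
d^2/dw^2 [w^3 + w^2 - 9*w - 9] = 6*w + 2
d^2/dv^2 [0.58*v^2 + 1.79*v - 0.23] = 1.16000000000000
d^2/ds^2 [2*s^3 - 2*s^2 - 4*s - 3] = 12*s - 4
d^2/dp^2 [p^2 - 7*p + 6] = 2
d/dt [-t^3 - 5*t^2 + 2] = t*(-3*t - 10)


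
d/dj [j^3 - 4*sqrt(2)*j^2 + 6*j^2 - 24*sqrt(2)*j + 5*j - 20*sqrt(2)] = 3*j^2 - 8*sqrt(2)*j + 12*j - 24*sqrt(2) + 5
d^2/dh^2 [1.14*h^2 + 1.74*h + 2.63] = 2.28000000000000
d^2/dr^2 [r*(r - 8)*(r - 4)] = 6*r - 24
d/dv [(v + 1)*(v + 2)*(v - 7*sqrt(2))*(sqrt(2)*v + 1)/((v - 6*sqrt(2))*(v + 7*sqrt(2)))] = (2*sqrt(2)*v^5 - 7*v^4 + 3*sqrt(2)*v^4 - 362*sqrt(2)*v^3 + 12*v^3 - 774*sqrt(2)*v^2 + 3292*v^2 + 868*sqrt(2)*v + 6552*v + 2212 + 1764*sqrt(2))/(v^4 + 2*sqrt(2)*v^3 - 166*v^2 - 168*sqrt(2)*v + 7056)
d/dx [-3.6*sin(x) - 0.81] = -3.6*cos(x)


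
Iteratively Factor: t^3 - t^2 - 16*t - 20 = (t - 5)*(t^2 + 4*t + 4) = (t - 5)*(t + 2)*(t + 2)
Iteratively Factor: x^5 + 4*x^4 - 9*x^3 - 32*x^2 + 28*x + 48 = (x - 2)*(x^4 + 6*x^3 + 3*x^2 - 26*x - 24) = (x - 2)*(x + 4)*(x^3 + 2*x^2 - 5*x - 6) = (x - 2)^2*(x + 4)*(x^2 + 4*x + 3) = (x - 2)^2*(x + 3)*(x + 4)*(x + 1)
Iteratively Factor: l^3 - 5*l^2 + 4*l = (l - 1)*(l^2 - 4*l) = l*(l - 1)*(l - 4)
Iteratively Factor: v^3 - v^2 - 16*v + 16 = (v + 4)*(v^2 - 5*v + 4) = (v - 1)*(v + 4)*(v - 4)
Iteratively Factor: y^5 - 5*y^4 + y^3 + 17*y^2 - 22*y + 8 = (y + 2)*(y^4 - 7*y^3 + 15*y^2 - 13*y + 4) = (y - 1)*(y + 2)*(y^3 - 6*y^2 + 9*y - 4) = (y - 4)*(y - 1)*(y + 2)*(y^2 - 2*y + 1) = (y - 4)*(y - 1)^2*(y + 2)*(y - 1)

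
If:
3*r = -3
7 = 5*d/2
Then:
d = 14/5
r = -1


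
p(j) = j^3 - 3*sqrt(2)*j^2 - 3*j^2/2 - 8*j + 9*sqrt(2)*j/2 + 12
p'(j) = 3*j^2 - 6*sqrt(2)*j - 3*j - 8 + 9*sqrt(2)/2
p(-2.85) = -53.13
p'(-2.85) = 55.46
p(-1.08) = 5.81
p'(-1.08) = 14.27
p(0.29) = 11.07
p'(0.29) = -4.71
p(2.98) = -17.41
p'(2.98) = -9.22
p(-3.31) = -81.77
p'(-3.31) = 69.25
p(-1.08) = 5.81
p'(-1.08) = 14.27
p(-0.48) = 11.35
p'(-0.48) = 4.57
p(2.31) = -10.10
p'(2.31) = -12.16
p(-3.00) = -61.78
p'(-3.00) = 59.82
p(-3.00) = -61.78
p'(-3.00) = 59.82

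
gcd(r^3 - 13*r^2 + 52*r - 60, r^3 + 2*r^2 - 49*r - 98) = 1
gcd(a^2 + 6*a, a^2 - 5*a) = a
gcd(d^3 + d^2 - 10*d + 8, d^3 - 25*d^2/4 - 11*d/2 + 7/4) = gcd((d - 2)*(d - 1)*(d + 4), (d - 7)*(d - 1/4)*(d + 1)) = 1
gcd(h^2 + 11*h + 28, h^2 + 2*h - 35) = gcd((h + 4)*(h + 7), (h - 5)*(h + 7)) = h + 7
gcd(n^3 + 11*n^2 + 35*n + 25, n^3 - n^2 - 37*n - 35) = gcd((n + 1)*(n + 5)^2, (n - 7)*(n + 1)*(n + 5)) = n^2 + 6*n + 5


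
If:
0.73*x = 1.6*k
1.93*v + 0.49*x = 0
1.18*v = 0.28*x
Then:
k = 0.00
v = 0.00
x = 0.00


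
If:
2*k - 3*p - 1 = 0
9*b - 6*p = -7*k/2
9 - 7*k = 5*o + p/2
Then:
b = p/12 - 7/36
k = 3*p/2 + 1/2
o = 11/10 - 11*p/5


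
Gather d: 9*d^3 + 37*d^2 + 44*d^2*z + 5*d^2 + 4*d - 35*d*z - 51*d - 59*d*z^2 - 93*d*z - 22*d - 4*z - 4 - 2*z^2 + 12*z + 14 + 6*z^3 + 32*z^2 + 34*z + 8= 9*d^3 + d^2*(44*z + 42) + d*(-59*z^2 - 128*z - 69) + 6*z^3 + 30*z^2 + 42*z + 18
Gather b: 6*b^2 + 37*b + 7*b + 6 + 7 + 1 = 6*b^2 + 44*b + 14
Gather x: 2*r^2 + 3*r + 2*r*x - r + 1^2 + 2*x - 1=2*r^2 + 2*r + x*(2*r + 2)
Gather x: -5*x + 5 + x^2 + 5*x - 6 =x^2 - 1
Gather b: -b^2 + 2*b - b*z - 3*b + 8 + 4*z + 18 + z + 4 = -b^2 + b*(-z - 1) + 5*z + 30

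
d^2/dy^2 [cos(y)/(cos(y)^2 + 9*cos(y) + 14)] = (9*(1 - cos(y)^2)^2 - cos(y)^5 + 86*cos(y)^3 + 144*cos(y)^2 - 280*cos(y) - 261)/((cos(y) + 2)^3*(cos(y) + 7)^3)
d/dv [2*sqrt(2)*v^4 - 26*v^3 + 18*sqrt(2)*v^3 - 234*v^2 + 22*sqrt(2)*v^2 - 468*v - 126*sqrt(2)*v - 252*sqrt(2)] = 8*sqrt(2)*v^3 - 78*v^2 + 54*sqrt(2)*v^2 - 468*v + 44*sqrt(2)*v - 468 - 126*sqrt(2)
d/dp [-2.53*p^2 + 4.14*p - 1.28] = 4.14 - 5.06*p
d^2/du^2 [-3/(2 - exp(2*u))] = 12*(exp(2*u) + 2)*exp(2*u)/(exp(2*u) - 2)^3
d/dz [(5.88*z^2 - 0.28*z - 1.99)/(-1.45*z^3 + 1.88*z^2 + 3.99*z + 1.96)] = (8.526*z^4 - 0.812000000000001*z^3 + 15.3311*z^2 + 30.532*z + 7.3913)/(2.1025*z^6 - 5.452*z^5 - 8.0366*z^4 + 9.3184*z^3 + 23.2897*z^2 + 15.6408*z + 3.8416)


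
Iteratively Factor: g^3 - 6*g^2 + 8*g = (g - 2)*(g^2 - 4*g) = g*(g - 2)*(g - 4)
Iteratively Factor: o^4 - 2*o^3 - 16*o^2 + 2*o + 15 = (o + 1)*(o^3 - 3*o^2 - 13*o + 15) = (o + 1)*(o + 3)*(o^2 - 6*o + 5) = (o - 1)*(o + 1)*(o + 3)*(o - 5)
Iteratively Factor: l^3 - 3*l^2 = (l - 3)*(l^2) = l*(l - 3)*(l)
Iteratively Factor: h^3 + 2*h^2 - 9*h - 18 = (h + 3)*(h^2 - h - 6) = (h + 2)*(h + 3)*(h - 3)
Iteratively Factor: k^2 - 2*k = (k)*(k - 2)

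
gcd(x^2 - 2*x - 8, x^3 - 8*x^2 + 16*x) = x - 4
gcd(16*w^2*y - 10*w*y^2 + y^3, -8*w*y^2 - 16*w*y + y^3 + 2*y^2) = -8*w*y + y^2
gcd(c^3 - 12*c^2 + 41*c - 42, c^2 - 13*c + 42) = c - 7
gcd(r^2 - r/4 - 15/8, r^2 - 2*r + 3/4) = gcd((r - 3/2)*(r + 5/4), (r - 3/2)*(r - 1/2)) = r - 3/2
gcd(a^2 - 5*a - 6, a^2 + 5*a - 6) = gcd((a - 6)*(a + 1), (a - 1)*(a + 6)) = 1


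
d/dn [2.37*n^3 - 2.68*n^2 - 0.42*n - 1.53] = 7.11*n^2 - 5.36*n - 0.42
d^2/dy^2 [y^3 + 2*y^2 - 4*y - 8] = 6*y + 4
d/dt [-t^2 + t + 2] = 1 - 2*t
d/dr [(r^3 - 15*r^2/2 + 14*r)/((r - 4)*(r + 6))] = (r^2 + 12*r - 21)/(r^2 + 12*r + 36)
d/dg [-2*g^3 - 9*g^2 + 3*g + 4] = -6*g^2 - 18*g + 3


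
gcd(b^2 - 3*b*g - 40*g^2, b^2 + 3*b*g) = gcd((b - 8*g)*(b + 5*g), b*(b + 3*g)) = 1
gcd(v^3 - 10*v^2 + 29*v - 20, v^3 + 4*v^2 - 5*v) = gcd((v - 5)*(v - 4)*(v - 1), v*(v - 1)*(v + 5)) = v - 1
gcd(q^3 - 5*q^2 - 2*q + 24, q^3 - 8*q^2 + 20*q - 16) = q - 4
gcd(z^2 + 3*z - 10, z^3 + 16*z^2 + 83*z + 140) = z + 5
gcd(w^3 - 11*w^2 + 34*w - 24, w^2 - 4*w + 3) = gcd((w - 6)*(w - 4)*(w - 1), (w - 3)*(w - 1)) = w - 1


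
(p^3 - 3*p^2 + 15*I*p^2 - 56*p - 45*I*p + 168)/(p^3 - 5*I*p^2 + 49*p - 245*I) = (p^2 + p*(-3 + 8*I) - 24*I)/(p^2 - 12*I*p - 35)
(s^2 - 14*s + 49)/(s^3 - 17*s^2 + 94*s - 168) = (s - 7)/(s^2 - 10*s + 24)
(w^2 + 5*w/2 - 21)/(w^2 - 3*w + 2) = (w^2 + 5*w/2 - 21)/(w^2 - 3*w + 2)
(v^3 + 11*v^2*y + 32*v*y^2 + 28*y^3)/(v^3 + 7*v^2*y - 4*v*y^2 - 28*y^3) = (-v - 2*y)/(-v + 2*y)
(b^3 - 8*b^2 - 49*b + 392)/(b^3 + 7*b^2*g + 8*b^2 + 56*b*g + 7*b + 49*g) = (b^2 - 15*b + 56)/(b^2 + 7*b*g + b + 7*g)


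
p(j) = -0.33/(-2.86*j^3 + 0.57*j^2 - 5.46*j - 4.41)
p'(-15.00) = -0.00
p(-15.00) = -0.00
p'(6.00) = -0.00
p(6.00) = 0.00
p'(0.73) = -0.04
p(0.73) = 0.04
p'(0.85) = -0.03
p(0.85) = 0.03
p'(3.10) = -0.00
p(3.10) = 0.00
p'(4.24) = -0.00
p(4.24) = 0.00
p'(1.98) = -0.01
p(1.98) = 0.01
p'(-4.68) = -0.00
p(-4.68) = -0.00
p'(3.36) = -0.00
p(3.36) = 0.00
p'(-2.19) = -0.01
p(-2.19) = -0.01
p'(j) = -0.33*(8.58*j^2 - 1.14*j + 5.46)/(-2.86*j^3 + 0.57*j^2 - 5.46*j - 4.41)^2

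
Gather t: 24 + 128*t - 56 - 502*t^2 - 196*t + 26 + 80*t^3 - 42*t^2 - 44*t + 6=80*t^3 - 544*t^2 - 112*t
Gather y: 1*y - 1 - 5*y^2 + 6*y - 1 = -5*y^2 + 7*y - 2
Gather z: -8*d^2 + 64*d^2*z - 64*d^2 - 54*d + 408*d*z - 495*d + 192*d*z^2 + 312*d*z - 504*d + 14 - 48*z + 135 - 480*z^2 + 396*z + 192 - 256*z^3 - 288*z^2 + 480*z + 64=-72*d^2 - 1053*d - 256*z^3 + z^2*(192*d - 768) + z*(64*d^2 + 720*d + 828) + 405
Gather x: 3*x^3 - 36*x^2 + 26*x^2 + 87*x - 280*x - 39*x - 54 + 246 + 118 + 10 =3*x^3 - 10*x^2 - 232*x + 320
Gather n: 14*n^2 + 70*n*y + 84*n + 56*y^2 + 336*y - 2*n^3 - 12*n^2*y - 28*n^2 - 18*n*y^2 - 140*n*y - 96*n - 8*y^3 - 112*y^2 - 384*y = -2*n^3 + n^2*(-12*y - 14) + n*(-18*y^2 - 70*y - 12) - 8*y^3 - 56*y^2 - 48*y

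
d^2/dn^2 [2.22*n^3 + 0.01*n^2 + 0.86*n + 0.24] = 13.32*n + 0.02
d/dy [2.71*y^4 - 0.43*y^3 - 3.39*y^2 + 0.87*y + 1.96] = 10.84*y^3 - 1.29*y^2 - 6.78*y + 0.87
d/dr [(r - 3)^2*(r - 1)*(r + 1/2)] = 4*r^3 - 39*r^2/2 + 23*r - 3/2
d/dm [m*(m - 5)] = 2*m - 5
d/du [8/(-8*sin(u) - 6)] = 16*cos(u)/(4*sin(u) + 3)^2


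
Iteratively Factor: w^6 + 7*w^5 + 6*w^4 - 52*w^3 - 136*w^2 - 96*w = (w + 4)*(w^5 + 3*w^4 - 6*w^3 - 28*w^2 - 24*w) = (w + 2)*(w + 4)*(w^4 + w^3 - 8*w^2 - 12*w) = (w - 3)*(w + 2)*(w + 4)*(w^3 + 4*w^2 + 4*w) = (w - 3)*(w + 2)^2*(w + 4)*(w^2 + 2*w) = w*(w - 3)*(w + 2)^2*(w + 4)*(w + 2)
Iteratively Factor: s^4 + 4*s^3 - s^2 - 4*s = (s - 1)*(s^3 + 5*s^2 + 4*s) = s*(s - 1)*(s^2 + 5*s + 4) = s*(s - 1)*(s + 4)*(s + 1)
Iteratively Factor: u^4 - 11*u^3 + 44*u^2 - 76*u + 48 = (u - 3)*(u^3 - 8*u^2 + 20*u - 16) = (u - 4)*(u - 3)*(u^2 - 4*u + 4) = (u - 4)*(u - 3)*(u - 2)*(u - 2)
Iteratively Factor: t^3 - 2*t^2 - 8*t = (t)*(t^2 - 2*t - 8) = t*(t + 2)*(t - 4)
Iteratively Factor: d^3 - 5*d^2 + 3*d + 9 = (d + 1)*(d^2 - 6*d + 9) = (d - 3)*(d + 1)*(d - 3)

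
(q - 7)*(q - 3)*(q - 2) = q^3 - 12*q^2 + 41*q - 42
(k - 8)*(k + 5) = k^2 - 3*k - 40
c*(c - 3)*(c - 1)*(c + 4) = c^4 - 13*c^2 + 12*c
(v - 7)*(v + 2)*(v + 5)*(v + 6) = v^4 + 6*v^3 - 39*v^2 - 304*v - 420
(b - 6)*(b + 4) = b^2 - 2*b - 24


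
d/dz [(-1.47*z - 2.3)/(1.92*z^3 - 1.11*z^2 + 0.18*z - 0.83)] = (5.6448*z^3 + 11.6163*z^2 - 5.106*z + 1.6341)/(3.6864*z^6 - 4.2624*z^5 + 1.9233*z^4 - 3.5868*z^3 + 1.875*z^2 - 0.2988*z + 0.6889)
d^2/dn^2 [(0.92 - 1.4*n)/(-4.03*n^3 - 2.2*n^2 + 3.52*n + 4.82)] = (136.42356*n^5 - 104.825136*n^4 - 77.2358400000001*n^3 + 377.920992*n^2 + 24.596688*n - 89.815616)/(65.450827*n^9 + 107.18994*n^8 - 112.988304*n^7 - 411.445334*n^6 - 157.715184*n^5 + 422.037792*n^4 + 461.221988*n^3 - 25.831344*n^2 - 245.334144*n - 111.980168)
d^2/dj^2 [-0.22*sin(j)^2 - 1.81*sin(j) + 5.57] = 1.81*sin(j) - 0.44*cos(2*j)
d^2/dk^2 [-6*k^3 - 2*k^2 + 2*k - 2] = -36*k - 4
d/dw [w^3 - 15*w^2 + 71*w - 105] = 3*w^2 - 30*w + 71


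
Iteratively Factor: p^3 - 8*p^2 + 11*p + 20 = (p - 5)*(p^2 - 3*p - 4) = (p - 5)*(p + 1)*(p - 4)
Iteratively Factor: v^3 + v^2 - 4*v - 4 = (v - 2)*(v^2 + 3*v + 2) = (v - 2)*(v + 2)*(v + 1)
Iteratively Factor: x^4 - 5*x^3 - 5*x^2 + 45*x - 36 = (x + 3)*(x^3 - 8*x^2 + 19*x - 12) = (x - 1)*(x + 3)*(x^2 - 7*x + 12) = (x - 3)*(x - 1)*(x + 3)*(x - 4)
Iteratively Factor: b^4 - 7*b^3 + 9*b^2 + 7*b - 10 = (b - 2)*(b^3 - 5*b^2 - b + 5) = (b - 2)*(b + 1)*(b^2 - 6*b + 5) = (b - 5)*(b - 2)*(b + 1)*(b - 1)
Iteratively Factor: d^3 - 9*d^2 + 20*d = (d)*(d^2 - 9*d + 20) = d*(d - 4)*(d - 5)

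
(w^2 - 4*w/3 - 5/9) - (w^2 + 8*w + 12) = -28*w/3 - 113/9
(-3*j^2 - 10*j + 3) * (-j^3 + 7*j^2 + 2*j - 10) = 3*j^5 - 11*j^4 - 79*j^3 + 31*j^2 + 106*j - 30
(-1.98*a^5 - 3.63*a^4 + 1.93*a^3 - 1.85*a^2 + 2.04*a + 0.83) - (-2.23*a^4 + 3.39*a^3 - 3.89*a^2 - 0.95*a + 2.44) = -1.98*a^5 - 1.4*a^4 - 1.46*a^3 + 2.04*a^2 + 2.99*a - 1.61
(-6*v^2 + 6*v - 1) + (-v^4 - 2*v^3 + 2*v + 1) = -v^4 - 2*v^3 - 6*v^2 + 8*v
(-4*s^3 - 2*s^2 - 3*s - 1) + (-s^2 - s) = -4*s^3 - 3*s^2 - 4*s - 1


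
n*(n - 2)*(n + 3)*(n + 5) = n^4 + 6*n^3 - n^2 - 30*n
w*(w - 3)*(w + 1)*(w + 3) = w^4 + w^3 - 9*w^2 - 9*w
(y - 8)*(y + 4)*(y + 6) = y^3 + 2*y^2 - 56*y - 192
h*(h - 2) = h^2 - 2*h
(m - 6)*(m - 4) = m^2 - 10*m + 24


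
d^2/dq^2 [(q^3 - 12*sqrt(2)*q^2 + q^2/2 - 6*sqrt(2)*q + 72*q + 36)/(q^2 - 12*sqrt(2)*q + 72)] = 0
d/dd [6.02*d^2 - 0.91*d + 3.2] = 12.04*d - 0.91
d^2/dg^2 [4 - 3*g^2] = -6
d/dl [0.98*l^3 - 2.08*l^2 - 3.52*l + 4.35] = 2.94*l^2 - 4.16*l - 3.52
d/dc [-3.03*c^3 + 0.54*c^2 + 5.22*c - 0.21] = -9.09*c^2 + 1.08*c + 5.22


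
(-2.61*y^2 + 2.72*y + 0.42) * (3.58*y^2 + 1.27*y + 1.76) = -9.3438*y^4 + 6.4229*y^3 + 0.364400000000001*y^2 + 5.3206*y + 0.7392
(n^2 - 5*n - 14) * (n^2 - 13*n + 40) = n^4 - 18*n^3 + 91*n^2 - 18*n - 560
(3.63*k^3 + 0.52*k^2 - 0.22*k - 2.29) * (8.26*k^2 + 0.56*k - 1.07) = 29.9838*k^5 + 6.328*k^4 - 5.4101*k^3 - 19.595*k^2 - 1.047*k + 2.4503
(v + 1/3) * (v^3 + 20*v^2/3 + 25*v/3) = v^4 + 7*v^3 + 95*v^2/9 + 25*v/9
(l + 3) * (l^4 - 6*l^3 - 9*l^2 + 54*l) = l^5 - 3*l^4 - 27*l^3 + 27*l^2 + 162*l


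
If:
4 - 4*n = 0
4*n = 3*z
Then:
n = 1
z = 4/3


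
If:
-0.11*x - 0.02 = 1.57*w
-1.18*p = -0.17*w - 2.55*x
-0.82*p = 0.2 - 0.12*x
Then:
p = -0.26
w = -0.00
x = -0.12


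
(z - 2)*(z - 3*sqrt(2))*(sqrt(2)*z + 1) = sqrt(2)*z^3 - 5*z^2 - 2*sqrt(2)*z^2 - 3*sqrt(2)*z + 10*z + 6*sqrt(2)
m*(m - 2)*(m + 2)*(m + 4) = m^4 + 4*m^3 - 4*m^2 - 16*m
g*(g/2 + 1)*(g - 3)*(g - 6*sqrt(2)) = g^4/2 - 3*sqrt(2)*g^3 - g^3/2 - 3*g^2 + 3*sqrt(2)*g^2 + 18*sqrt(2)*g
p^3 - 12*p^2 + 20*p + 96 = (p - 8)*(p - 6)*(p + 2)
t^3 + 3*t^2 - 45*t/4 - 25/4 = (t - 5/2)*(t + 1/2)*(t + 5)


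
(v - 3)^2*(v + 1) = v^3 - 5*v^2 + 3*v + 9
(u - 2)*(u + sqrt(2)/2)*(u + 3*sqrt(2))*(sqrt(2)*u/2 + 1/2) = sqrt(2)*u^4/2 - sqrt(2)*u^3 + 4*u^3 - 8*u^2 + 13*sqrt(2)*u^2/4 - 13*sqrt(2)*u/2 + 3*u/2 - 3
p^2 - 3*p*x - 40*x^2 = (p - 8*x)*(p + 5*x)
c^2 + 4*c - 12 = (c - 2)*(c + 6)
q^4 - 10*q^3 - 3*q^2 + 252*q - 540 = (q - 6)^2*(q - 3)*(q + 5)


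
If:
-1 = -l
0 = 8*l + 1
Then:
No Solution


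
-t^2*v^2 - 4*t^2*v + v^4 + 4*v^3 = v*(-t + v)*(t + v)*(v + 4)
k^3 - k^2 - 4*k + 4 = (k - 2)*(k - 1)*(k + 2)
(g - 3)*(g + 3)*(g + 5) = g^3 + 5*g^2 - 9*g - 45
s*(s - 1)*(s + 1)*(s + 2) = s^4 + 2*s^3 - s^2 - 2*s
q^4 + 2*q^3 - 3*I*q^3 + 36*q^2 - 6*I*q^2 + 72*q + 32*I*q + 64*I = (q + 2)*(q - 8*I)*(q + I)*(q + 4*I)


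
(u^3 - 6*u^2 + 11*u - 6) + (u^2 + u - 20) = u^3 - 5*u^2 + 12*u - 26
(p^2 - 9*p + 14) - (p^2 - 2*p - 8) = 22 - 7*p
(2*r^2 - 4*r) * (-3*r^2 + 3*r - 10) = -6*r^4 + 18*r^3 - 32*r^2 + 40*r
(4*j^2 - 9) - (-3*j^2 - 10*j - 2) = 7*j^2 + 10*j - 7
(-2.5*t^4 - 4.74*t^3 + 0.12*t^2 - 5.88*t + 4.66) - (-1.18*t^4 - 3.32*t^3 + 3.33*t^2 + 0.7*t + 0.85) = -1.32*t^4 - 1.42*t^3 - 3.21*t^2 - 6.58*t + 3.81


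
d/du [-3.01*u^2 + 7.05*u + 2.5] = 7.05 - 6.02*u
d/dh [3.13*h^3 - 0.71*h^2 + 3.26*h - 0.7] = 9.39*h^2 - 1.42*h + 3.26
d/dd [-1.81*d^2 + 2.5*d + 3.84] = 2.5 - 3.62*d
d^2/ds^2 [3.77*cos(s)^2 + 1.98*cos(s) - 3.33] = -1.98*cos(s) - 7.54*cos(2*s)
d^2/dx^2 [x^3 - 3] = 6*x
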